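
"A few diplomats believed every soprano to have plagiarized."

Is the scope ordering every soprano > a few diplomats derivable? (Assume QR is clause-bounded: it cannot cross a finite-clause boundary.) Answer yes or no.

This is an ECM construction: *every soprano* is the infinitival subject, Case-marked by the matrix verb, and the infinitive is transparent for QR.
No island intervenes, so both surface and inverse scope are derivable.

Yes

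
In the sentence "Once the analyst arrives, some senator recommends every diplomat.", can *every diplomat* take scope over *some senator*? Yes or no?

*every diplomat* is a matrix argument; the adjunct is an island but the target quantifier is outside it.
Clause-internal QR can adjoin the lower DP above the subject, yielding the inverse reading.

Yes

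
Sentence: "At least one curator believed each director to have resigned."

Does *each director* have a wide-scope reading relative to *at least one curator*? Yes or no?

This is an ECM construction: *each director* is the infinitival subject, Case-marked by the matrix verb, and the infinitive is transparent for QR.
Ordinary QR to a clause-peripheral position gives the wide-scope LF for the lower DP.
The sentence is scopally ambiguous between *at least one curator* > *each director* and *each director* > *at least one curator*.

Yes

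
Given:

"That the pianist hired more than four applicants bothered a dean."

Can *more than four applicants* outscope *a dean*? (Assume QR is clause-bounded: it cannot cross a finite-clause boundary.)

No

*more than four applicants* is embedded in the sentential subject *that the pianist hired more than four applicants*.
Subjects — clausal subjects included — are islands for extraction, and QR is no exception.
So *more than four applicants* cannot raise to a position above *a dean*.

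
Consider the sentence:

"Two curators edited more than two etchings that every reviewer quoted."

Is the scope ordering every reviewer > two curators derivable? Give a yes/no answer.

The DP *every reviewer* is contained in the relative clause *that every reviewer quoted* modifying *more than two etchings*.
Quantifiers inside a relative clause are trapped there; the RC boundary blocks QR.
There is no licit LF on which *every reviewer* c-commands *two curators*.

No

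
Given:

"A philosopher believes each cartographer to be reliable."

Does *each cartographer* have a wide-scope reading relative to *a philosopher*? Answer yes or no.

*each cartographer* is an ECM subject; ECM complements are not islands, and the embedded quantifier may take matrix scope.
Clause-internal QR can adjoin the lower DP above the subject, yielding the inverse reading.
The sentence is scopally ambiguous between *a philosopher* > *each cartographer* and *each cartographer* > *a philosopher*.

Yes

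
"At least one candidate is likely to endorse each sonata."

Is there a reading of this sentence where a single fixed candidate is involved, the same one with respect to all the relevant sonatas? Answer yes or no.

This is the *at least one candidate* > *each sonata* reading.
Surface scope (*at least one candidate* > *each sonata*) is always derivable; islands only block QR, not in-situ interpretation.

Yes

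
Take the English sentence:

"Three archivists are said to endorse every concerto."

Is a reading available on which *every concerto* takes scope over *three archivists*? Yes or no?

The matrix predicate is a raising verb, whose infinitival complement is not a scope island — *every concerto* can QR into the matrix clause.
No island intervenes, so both surface and inverse scope are derivable.
The sentence is scopally ambiguous between *three archivists* > *every concerto* and *every concerto* > *three archivists*.

Yes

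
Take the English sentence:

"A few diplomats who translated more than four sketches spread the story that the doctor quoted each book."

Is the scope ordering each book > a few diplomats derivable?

No

*each book* occurs within the complex NP *the story that the doctor quoted each book*.
A that-clause complement to a noun is an island; QR cannot cross the NP boundary.
So the wide-scope reading for *each book* is blocked.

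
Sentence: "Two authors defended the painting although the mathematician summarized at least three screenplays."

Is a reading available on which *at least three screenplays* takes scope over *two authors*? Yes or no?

No

Structurally, *at least three screenplays* is inside the adjunct clause *although the mathematician summarized at least three screenplays*.
Since the clause is an adjunct (not a complement), the Adjunct Condition blocks QR across its edge.
So *at least three screenplays* cannot raise to a position above *two authors*.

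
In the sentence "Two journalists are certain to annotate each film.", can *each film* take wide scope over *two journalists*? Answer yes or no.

Yes

Infinitival complements of raising predicates do not block QR; *each film* and *two journalists* are effectively clausemates.
QR within a single clause is free, so the lower quantifier may take scope over the higher one.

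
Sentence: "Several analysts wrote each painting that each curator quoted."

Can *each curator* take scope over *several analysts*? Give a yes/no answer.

*each curator* occurs within the relative clause *that each curator quoted* modifying *each painting*.
Quantifiers inside a relative clause are trapped there; the RC boundary blocks QR.
*each curator* > *several analysts* would require crossing that boundary, which is illicit.

No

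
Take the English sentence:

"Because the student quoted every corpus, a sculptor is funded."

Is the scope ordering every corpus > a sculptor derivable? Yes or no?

No

*every corpus* occurs within the adjunct clause *because the student quoted every corpus*.
Since the clause is an adjunct (not a complement), the Adjunct Condition blocks QR across its edge.
So the wide-scope reading for *every corpus* is blocked.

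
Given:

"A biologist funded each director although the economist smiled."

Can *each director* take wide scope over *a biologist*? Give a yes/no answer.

The adjunct island is irrelevant here — *each director* and *a biologist* are both in the matrix clause.
With no island boundary between them, the object can take inverse scope over the subject via ordinary QR within the clause.

Yes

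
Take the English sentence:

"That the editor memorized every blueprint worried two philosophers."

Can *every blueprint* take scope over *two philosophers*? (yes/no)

No

*every blueprint* sits inside the sentential subject *that the editor memorized every blueprint*.
The subject-island constraint blocks QR out of a clausal subject.
There is no licit LF on which *every blueprint* c-commands *two philosophers*.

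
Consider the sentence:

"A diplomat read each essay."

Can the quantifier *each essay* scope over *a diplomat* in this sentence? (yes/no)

Both DPs are arguments of the same predicate; there is no clause or island boundary between them.
Since no island is crossed, the inverse ordering is licensed alongside surface scope.
So *each essay* > *a diplomat* is among the available readings.

Yes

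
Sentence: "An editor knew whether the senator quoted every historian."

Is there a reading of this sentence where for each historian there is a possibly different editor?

No

The paraphrase describes the scope ordering *every historian* > *an editor*.
*every historian* occurs within the embedded question *whether the senator quoted every historian*.
The wh-island constraint blocks QR out of an embedded interrogative.
The inverse ordering *every historian* > *an editor* is therefore underivable.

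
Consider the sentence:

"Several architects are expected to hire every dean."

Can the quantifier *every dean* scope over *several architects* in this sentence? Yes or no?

The matrix predicate is a raising verb, whose infinitival complement is not a scope island — *every dean* can QR into the matrix clause.
Ordinary QR to a clause-peripheral position gives the wide-scope LF for the lower DP.

Yes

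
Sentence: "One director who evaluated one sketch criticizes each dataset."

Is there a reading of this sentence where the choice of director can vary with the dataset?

Yes

The described interpretation is the *each dataset* > *one director* scoping.
*each dataset* sits in the matrix clause, not in the relative clause on *one director*.
Since no island is crossed, the inverse ordering is licensed alongside surface scope.
The sentence is scopally ambiguous between *one director* > *each dataset* and *each dataset* > *one director*.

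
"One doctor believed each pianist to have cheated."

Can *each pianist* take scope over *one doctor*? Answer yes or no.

Yes

The ECM infinitive is scope-transparent — *each pianist* is free to raise above *one doctor*.
Since no island is crossed, the inverse ordering is licensed alongside surface scope.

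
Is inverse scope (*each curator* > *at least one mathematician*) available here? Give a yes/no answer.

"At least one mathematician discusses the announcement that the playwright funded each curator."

*each curator* sits inside the complex NP *the announcement that the playwright funded each curator*.
Since the clause is the complement of a nominal head, the CNPC blocks scope extraction.
The inverse ordering *each curator* > *at least one mathematician* is therefore underivable.

No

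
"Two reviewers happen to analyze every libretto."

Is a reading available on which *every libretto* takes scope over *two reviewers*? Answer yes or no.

The matrix predicate is a raising verb, whose infinitival complement is not a scope island — *every libretto* can QR into the matrix clause.
Ordinary QR to a clause-peripheral position gives the wide-scope LF for the lower DP.
So *every libretto* > *two reviewers* is among the available readings.

Yes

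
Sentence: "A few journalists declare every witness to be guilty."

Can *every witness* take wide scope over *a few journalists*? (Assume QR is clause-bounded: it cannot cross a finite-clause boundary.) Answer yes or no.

Yes

This is an ECM construction: *every witness* is the infinitival subject, Case-marked by the matrix verb, and the infinitive is transparent for QR.
With no island boundary between them, the object can take inverse scope over the subject via ordinary QR within the clause.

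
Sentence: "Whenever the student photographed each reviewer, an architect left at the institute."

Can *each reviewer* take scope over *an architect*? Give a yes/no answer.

Structurally, *each reviewer* is inside the adjunct clause *whenever the student photographed each reviewer*.
Adjuncts are opaque for quantifier raising; a quantifier in an adjunct stays inside it.
So *each reviewer* cannot raise to a position above *an architect*.

No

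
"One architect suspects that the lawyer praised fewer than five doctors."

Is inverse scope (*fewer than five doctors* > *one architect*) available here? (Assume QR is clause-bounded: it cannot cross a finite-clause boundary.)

The DP *fewer than five doctors* is contained in the finite complement clause *that the lawyer praised fewer than five doctors*.
With QR restricted to its own tensed clause, the embedded quantifier cannot reach a matrix scope position.
*fewer than five doctors* > *one architect* would require crossing that boundary, which is illicit.

No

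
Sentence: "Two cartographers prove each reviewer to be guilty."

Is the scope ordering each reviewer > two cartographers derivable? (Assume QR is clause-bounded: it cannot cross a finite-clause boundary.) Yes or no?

*each reviewer* is an ECM subject; ECM complements are not islands, and the embedded quantifier may take matrix scope.
Nothing blocks QR of the lower DP to a position above the higher one, so inverse scope is available.
So *each reviewer* > *two cartographers* is among the available readings.

Yes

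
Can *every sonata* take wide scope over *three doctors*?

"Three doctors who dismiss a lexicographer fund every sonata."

Yes

The relative clause *who dismiss a lexicographer* modifies *three doctors*, but *every sonata* is not inside that relative clause — it is an argument of the matrix verb.
Since no island is crossed, the inverse ordering is licensed alongside surface scope.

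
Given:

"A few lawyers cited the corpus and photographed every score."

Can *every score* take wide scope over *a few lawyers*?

*every score* is embedded in one conjunct of the coordinate structure (*photographed every score*).
Coordinate structures are islands for non-across-the-board movement, QR included.
So the wide-scope reading for *every score* is blocked.

No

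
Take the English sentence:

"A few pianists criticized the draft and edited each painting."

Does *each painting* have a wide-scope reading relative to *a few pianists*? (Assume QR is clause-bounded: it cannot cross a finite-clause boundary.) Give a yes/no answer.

Structurally, *each painting* is inside one conjunct of the coordinate structure (*edited each painting*).
Asymmetric QR out of one conjunct violates the Coordinate Structure Constraint.
*each painting* is confined to the island and cannot take scope over *a few pianists*.

No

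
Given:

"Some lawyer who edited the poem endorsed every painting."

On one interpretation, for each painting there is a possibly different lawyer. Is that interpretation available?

The paraphrase describes the scope ordering *every painting* > *some lawyer*.
Although the sentence contains a relative clause (*who edited the poem*), *every painting* is outside it, in the matrix VP.
Ordinary QR to a clause-peripheral position gives the wide-scope LF for the lower DP.
So *every painting* > *some lawyer* is among the available readings.

Yes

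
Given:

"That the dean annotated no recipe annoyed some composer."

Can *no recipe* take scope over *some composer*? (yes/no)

*no recipe* is embedded in the sentential subject *that the dean annotated no recipe*.
The Sentential Subject Constraint rules out raising the quantifier out of the that-clause subject.
There is no licit LF on which *no recipe* c-commands *some composer*.

No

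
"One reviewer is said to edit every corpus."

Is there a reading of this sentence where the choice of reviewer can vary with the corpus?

Yes

The paraphrase describes the scope ordering *every corpus* > *one reviewer*.
Raising constructions are monoclausal for scope purposes; *every corpus* is not separated from *one reviewer* by any island.
Clause-internal QR can adjoin the lower DP above the subject, yielding the inverse reading.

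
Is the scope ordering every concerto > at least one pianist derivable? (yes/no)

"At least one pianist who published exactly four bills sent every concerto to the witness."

Yes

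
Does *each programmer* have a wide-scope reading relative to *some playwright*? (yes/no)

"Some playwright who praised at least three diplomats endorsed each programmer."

Yes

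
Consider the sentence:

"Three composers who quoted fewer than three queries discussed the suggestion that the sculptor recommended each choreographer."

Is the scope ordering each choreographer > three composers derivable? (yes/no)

No

*each choreographer* occurs within the complex NP *the suggestion that the sculptor recommended each choreographer*.
Since the clause is the complement of a nominal head, the CNPC blocks scope extraction.
The inverse ordering *each choreographer* > *three composers* is therefore underivable.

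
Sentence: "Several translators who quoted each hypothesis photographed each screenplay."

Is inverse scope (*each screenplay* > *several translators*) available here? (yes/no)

The RC *who quoted each hypothesis* is an island, but *each screenplay* is not inside it — it is the matrix object, a clausemate of *several translators*.
With no island boundary between them, the object can take inverse scope over the subject via ordinary QR within the clause.

Yes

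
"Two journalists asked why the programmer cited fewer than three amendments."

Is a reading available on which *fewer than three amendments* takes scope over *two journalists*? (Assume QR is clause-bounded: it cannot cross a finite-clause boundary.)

*fewer than three amendments* sits inside the embedded question *why the programmer cited fewer than three amendments*.
Embedded questions are wh-islands: a quantifier inside an indirect question cannot QR into the matrix clause.
The inverse ordering *fewer than three amendments* > *two journalists* is therefore underivable.

No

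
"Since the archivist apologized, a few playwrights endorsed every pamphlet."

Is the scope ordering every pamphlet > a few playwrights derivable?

The adjunct island is irrelevant here — *every pamphlet* and *a few playwrights* are both in the matrix clause.
QR within a single clause is free, so the lower quantifier may take scope over the higher one.
The sentence is scopally ambiguous between *a few playwrights* > *every pamphlet* and *every pamphlet* > *a few playwrights*.

Yes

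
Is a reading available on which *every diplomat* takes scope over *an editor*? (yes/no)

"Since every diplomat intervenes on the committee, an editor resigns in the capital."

No

*every diplomat* sits inside the adjunct clause *since every diplomat intervenes on the committee*.
Since the clause is an adjunct (not a complement), the Adjunct Condition blocks QR across its edge.
So the wide-scope reading for *every diplomat* is blocked.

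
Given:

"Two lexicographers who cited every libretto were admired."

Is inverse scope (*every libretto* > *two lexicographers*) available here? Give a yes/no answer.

No

*every libretto* sits inside the relative clause *who cited every libretto*.
The relative clause forms an island for QR, so the quantifier is confined to the head noun's restrictor.
There is no licit LF on which *every libretto* c-commands *two lexicographers*.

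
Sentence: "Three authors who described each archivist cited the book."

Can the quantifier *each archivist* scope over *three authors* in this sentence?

Structurally, *each archivist* is inside the relative clause *who described each archivist*.
Relative clauses block scope extraction: QR cannot target a position outside the modified NP.
The inverse ordering *each archivist* > *three authors* is therefore underivable.

No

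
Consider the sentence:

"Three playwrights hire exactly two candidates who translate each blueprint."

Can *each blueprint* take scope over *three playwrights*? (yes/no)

No

*each blueprint* is embedded in the relative clause *who translate each blueprint* modifying *exactly two candidates*.
The relative clause forms an island for QR, so the quantifier is confined to the head noun's restrictor.
*each blueprint* > *three playwrights* would require crossing that boundary, which is illicit.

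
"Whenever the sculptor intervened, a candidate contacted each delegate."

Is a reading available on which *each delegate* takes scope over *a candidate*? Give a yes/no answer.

Yes

*each delegate* is a matrix argument; the adjunct is an island but the target quantifier is outside it.
Ordinary QR to a clause-peripheral position gives the wide-scope LF for the lower DP.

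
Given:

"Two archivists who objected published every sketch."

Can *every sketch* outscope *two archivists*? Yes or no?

Yes

*every sketch* is a matrix argument; only *two archivists* is modified by the relative clause *who objected*, so the RC island is irrelevant to the target quantifier.
No island intervenes, so both surface and inverse scope are derivable.
So *every sketch* > *two archivists* is among the available readings.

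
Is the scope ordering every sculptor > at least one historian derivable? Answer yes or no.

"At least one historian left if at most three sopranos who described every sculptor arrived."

No

Structurally, *every sculptor* is inside the relative clause *who described every sculptor*, which is itself inside the adjunct *if at most three sopranos who described every sculptor arrived*.
Even if one barrier were somehow void, the other would still block QR.
The inverse ordering *every sculptor* > *at least one historian* is therefore underivable.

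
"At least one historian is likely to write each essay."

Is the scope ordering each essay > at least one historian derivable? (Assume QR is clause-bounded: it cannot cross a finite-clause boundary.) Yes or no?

Raising constructions are monoclausal for scope purposes; *each essay* is not separated from *at least one historian* by any island.
No island intervenes, so both surface and inverse scope are derivable.
Both orderings are possible: *at least one historian* > *each essay* and *each essay* > *at least one historian*.

Yes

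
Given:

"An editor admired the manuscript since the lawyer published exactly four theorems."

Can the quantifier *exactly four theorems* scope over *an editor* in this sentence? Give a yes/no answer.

Structurally, *exactly four theorems* is inside the adjunct clause *since the lawyer published exactly four theorems*.
Adverbial clauses are not L-marked, so they are barriers for QR — the quantifier cannot escape the adjunct.
*exactly four theorems* > *an editor* would require crossing that boundary, which is illicit.

No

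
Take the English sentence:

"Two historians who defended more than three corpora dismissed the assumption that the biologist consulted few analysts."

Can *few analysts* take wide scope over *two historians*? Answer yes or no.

No

*few analysts* is embedded in the complex NP *the assumption that the biologist consulted few analysts*.
Since the clause is the complement of a nominal head, the CNPC blocks scope extraction.
There is no licit LF on which *few analysts* c-commands *two historians*.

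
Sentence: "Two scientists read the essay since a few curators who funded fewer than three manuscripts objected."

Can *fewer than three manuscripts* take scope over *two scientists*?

The target quantifier *fewer than three manuscripts* is part of the relative clause *who funded fewer than three manuscripts*, which is itself inside the adjunct *since a few curators who funded fewer than three manuscripts objected*.
Both the relative clause and the enclosing adjunct are scope islands; QR cannot cross either.
There is no licit LF on which *fewer than three manuscripts* c-commands *two scientists*.

No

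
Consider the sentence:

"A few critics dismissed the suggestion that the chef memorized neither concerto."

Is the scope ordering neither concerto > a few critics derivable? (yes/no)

No

*neither concerto* occurs within the complex NP *the suggestion that the chef memorized neither concerto*.
A that-clause complement to a noun is an island; QR cannot cross the NP boundary.
*neither concerto* is confined to the island and cannot take scope over *a few critics*.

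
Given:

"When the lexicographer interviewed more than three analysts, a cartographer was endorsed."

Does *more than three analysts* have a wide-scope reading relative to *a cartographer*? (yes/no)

*more than three analysts* is embedded in the adjunct clause *when the lexicographer interviewed more than three analysts*.
Since the clause is an adjunct (not a complement), the Adjunct Condition blocks QR across its edge.
*more than three analysts* > *a cartographer* would require crossing that boundary, which is illicit.

No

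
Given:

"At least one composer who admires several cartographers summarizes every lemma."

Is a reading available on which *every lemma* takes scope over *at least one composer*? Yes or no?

*every lemma* is a matrix argument; only *at least one composer* is modified by the relative clause *who admires several cartographers*, so the RC island is irrelevant to the target quantifier.
Ordinary QR to a clause-peripheral position gives the wide-scope LF for the lower DP.
So *every lemma* > *at least one composer* is among the available readings.

Yes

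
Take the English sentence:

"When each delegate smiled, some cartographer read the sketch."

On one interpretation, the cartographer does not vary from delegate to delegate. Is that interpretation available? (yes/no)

Yes

The described interpretation is the *some cartographer* > *each delegate* scoping.
Nothing needs to raise out of an island for *some cartographer* > *each delegate*: *some cartographer* takes scope from its matrix position over the clause containing *each delegate*.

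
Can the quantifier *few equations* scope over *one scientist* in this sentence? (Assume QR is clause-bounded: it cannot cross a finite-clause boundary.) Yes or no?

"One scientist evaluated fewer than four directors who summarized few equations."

No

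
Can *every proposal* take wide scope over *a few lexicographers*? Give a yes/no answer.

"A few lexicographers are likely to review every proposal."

Yes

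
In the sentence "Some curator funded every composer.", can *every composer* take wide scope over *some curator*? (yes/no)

*some curator* and *every composer* are co-arguments of the matrix verb, with nothing but a clause-internal boundary between them.
Since no island is crossed, the inverse ordering is licensed alongside surface scope.
So *every composer* > *some curator* is among the available readings.

Yes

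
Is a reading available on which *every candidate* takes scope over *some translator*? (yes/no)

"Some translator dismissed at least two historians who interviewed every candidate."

Structurally, *every candidate* is inside the relative clause *who interviewed every candidate* modifying *at least two historians*.
A relative clause is a scope island — quantifier raising cannot cross its boundary.
So the wide-scope reading for *every candidate* is blocked.

No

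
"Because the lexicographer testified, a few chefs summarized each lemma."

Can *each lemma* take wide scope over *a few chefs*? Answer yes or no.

The adjunct island is irrelevant here — *each lemma* and *a few chefs* are both in the matrix clause.
Nothing blocks QR of the lower DP to a position above the higher one, so inverse scope is available.
The sentence is scopally ambiguous between *a few chefs* > *each lemma* and *each lemma* > *a few chefs*.

Yes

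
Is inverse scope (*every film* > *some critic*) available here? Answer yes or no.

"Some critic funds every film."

Yes

*every film* and *some critic* are in the same minimal clause.
Since no island is crossed, the inverse ordering is licensed alongside surface scope.
Both orderings are possible: *some critic* > *every film* and *every film* > *some critic*.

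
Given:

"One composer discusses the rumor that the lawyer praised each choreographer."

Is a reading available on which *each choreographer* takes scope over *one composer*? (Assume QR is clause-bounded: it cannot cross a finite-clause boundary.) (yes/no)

*each choreographer* sits inside the complex NP *the rumor that the lawyer praised each choreographer*.
The Complex NP Constraint bars QR out of the complement clause of a noun.
So the wide-scope reading for *each choreographer* is blocked.
(Only the surface reading survives: one fixed composer with respect to all the relevant choreographers.)

No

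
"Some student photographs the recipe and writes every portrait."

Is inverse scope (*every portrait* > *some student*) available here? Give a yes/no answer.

No

*every portrait* sits inside one conjunct of the coordinate structure (*writes every portrait*).
A quantifier cannot raise out of one conjunct of a coordination across the whole coordinate structure — the CSC applies to QR.
*every portrait* > *some student* would require crossing that boundary, which is illicit.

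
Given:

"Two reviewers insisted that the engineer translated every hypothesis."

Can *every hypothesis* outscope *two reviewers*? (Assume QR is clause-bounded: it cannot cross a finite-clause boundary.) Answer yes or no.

No

The DP *every hypothesis* is contained in the finite complement clause *that the engineer translated every hypothesis*.
With QR restricted to its own tensed clause, the embedded quantifier cannot reach a matrix scope position.
So *every hypothesis* cannot raise to a position above *two reviewers*.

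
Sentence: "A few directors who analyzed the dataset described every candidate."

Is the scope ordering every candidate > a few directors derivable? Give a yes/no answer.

Yes

*every candidate* is a matrix argument; only *a few directors* is modified by the relative clause *who analyzed the dataset*, so the RC island is irrelevant to the target quantifier.
No island intervenes, so both surface and inverse scope are derivable.
The sentence is scopally ambiguous between *a few directors* > *every candidate* and *every candidate* > *a few directors*.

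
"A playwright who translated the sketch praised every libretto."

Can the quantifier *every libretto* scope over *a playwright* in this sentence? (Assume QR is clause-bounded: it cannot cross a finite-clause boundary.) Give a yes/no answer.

The RC *who translated the sketch* is an island, but *every libretto* is not inside it — it is the matrix object, a clausemate of *a playwright*.
Clause-internal QR can adjoin the lower DP above the subject, yielding the inverse reading.

Yes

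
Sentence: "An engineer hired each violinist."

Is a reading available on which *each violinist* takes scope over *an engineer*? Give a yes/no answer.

Yes

Both DPs are arguments of the same predicate; there is no clause or island boundary between them.
Ordinary QR to a clause-peripheral position gives the wide-scope LF for the lower DP.
So *each violinist* > *an engineer* is among the available readings.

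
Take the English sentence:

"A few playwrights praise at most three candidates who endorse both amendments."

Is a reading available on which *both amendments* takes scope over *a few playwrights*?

No

*both amendments* occurs within the relative clause *who endorse both amendments* modifying *at most three candidates*.
QR out of a relative clause is ruled out by the relative-clause island constraint.
The inverse ordering *both amendments* > *a few playwrights* is therefore underivable.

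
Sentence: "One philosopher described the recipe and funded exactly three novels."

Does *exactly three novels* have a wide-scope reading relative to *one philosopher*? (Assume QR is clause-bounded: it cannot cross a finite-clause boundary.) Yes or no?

The target quantifier *exactly three novels* is part of one conjunct of the coordinate structure (*funded exactly three novels*).
QR out of a conjunct would have to apply non-ATB, which the CSC forbids.
*exactly three novels* > *one philosopher* would require crossing that boundary, which is illicit.

No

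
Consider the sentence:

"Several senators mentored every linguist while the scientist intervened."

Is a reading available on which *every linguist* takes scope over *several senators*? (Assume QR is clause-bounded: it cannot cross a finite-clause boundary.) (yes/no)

Yes

Although there is an adjunct clause, *every linguist* is in the main clause, not inside the adjunct.
Since no island is crossed, the inverse ordering is licensed alongside surface scope.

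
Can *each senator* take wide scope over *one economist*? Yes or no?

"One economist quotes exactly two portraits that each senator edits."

*each senator* occurs within the relative clause *that each senator edits* modifying *exactly two portraits*.
Relative clauses are scope islands: a quantifier cannot QR out of a relative clause to take scope in the matrix clause.
*each senator* is confined to the island and cannot take scope over *one economist*.

No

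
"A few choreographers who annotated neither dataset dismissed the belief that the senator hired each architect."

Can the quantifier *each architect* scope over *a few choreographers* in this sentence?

The target quantifier *each architect* is part of the complex NP *the belief that the senator hired each architect*.
The complex NP is opaque for QR — the quantifier is frozen inside the noun's complement.
So *each architect* cannot raise high enough to outscope *a few choreographers*; only the surface ordering *a few choreographers* > *each architect* is available.

No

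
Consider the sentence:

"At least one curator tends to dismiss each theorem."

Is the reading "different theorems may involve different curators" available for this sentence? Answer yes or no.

That reading corresponds to *each theorem* > *at least one curator*.
Raising constructions are monoclausal for scope purposes; *each theorem* is not separated from *at least one curator* by any island.
Ordinary QR to a clause-peripheral position gives the wide-scope LF for the lower DP.

Yes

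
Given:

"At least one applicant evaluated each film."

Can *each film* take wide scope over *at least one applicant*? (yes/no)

Both DPs are arguments of the same predicate; there is no clause or island boundary between them.
Ordinary QR to a clause-peripheral position gives the wide-scope LF for the lower DP.
The sentence is scopally ambiguous between *at least one applicant* > *each film* and *each film* > *at least one applicant*.

Yes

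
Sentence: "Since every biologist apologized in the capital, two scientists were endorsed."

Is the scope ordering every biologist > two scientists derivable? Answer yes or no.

The DP *every biologist* is contained in the adjunct clause *since every biologist apologized in the capital*.
Adjuncts are opaque for quantifier raising; a quantifier in an adjunct stays inside it.
So *every biologist* cannot raise to a position above *two scientists*.

No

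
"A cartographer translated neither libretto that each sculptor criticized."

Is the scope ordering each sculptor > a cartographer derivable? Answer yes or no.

The DP *each sculptor* is contained in the relative clause *that each sculptor criticized* modifying *neither libretto*.
QR out of a relative clause is ruled out by the relative-clause island constraint.
*each sculptor* is confined to the island and cannot take scope over *a cartographer*.

No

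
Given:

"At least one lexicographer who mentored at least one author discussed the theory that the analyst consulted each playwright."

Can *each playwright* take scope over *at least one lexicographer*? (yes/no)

No

*each playwright* sits inside the complex NP *the theory that the analyst consulted each playwright*.
Since the clause is the complement of a nominal head, the CNPC blocks scope extraction.
*each playwright* > *at least one lexicographer* would require crossing that boundary, which is illicit.
(Only the surface reading survives: one fixed lexicographer with respect to all the relevant playwrights.)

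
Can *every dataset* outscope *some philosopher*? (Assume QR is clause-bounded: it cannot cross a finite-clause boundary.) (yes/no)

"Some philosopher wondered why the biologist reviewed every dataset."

No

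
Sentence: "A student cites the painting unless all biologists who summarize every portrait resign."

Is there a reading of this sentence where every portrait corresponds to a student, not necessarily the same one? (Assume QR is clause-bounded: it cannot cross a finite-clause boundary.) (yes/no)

No

This is the *every portrait* > *a student* reading.
*every portrait* is embedded in the relative clause *who summarize every portrait*, which is itself inside the adjunct *unless all biologists who summarize every portrait resign*.
The quantifier would have to escape first the RC and then the adjunct — two independent island violations.
So *every portrait* cannot raise high enough to outscope *a student*; only the surface ordering *a student* > *every portrait* is available.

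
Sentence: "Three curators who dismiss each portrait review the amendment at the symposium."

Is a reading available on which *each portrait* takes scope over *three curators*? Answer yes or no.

No

*each portrait* occurs within the relative clause *who dismiss each portrait*.
QR out of a relative clause is ruled out by the relative-clause island constraint.
There is no licit LF on which *each portrait* c-commands *three curators*.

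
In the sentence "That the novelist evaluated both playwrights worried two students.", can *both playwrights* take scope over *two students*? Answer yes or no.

No

The DP *both playwrights* is contained in the sentential subject *that the novelist evaluated both playwrights*.
Clausal subjects are scope islands; QR from inside the subject into the matrix is barred.
*both playwrights* > *two students* would require crossing that boundary, which is illicit.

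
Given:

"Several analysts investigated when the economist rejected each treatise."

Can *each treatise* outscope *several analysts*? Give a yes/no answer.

No

*each treatise* sits inside the embedded question *when the economist rejected each treatise*.
The wh-island constraint blocks QR out of an embedded interrogative.
The inverse ordering *each treatise* > *several analysts* is therefore underivable.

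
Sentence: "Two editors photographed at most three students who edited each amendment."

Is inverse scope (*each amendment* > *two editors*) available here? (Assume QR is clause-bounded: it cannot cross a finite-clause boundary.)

No

*each amendment* occurs within the relative clause *who edited each amendment* modifying *at most three students*.
A relative clause is a scope island — quantifier raising cannot cross its boundary.
So *each amendment* cannot raise to a position above *two editors*.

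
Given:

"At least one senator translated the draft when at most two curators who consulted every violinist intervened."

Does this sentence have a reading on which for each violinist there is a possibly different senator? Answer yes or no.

No

The paraphrase describes the scope ordering *every violinist* > *at least one senator*.
*every violinist* sits inside the relative clause *who consulted every violinist*, which is itself inside the adjunct *when at most two curators who consulted every violinist intervened*.
Nested islands: the RC island is itself inside an adjunct island, so wide scope is doubly excluded.
So the wide-scope reading for *every violinist* is blocked.
(Only the surface reading survives: one fixed senator with respect to all the relevant violinists.)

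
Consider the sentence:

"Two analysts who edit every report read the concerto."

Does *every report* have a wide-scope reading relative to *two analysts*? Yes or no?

The DP *every report* is contained in the relative clause *who edit every report*.
A relative clause is a scope island — quantifier raising cannot cross its boundary.
So the wide-scope reading for *every report* is blocked.

No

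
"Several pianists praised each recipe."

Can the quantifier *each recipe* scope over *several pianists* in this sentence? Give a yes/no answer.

Yes

*several pianists* and *each recipe* are co-arguments of the matrix verb, with nothing but a clause-internal boundary between them.
Since no island is crossed, the inverse ordering is licensed alongside surface scope.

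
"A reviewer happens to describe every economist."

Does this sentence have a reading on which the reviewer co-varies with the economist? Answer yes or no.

The described interpretation is the *every economist* > *a reviewer* scoping.
*every economist* is the object of the infinitival complement of a raising predicate; raising infinitives are transparent for QR, so the two DPs are in effect clausemates.
QR within a single clause is free, so the lower quantifier may take scope over the higher one.

Yes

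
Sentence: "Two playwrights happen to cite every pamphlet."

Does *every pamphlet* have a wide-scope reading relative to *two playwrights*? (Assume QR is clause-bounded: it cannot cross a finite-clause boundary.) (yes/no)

Raising constructions are monoclausal for scope purposes; *every pamphlet* is not separated from *two playwrights* by any island.
Nothing blocks QR of the lower DP to a position above the higher one, so inverse scope is available.

Yes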